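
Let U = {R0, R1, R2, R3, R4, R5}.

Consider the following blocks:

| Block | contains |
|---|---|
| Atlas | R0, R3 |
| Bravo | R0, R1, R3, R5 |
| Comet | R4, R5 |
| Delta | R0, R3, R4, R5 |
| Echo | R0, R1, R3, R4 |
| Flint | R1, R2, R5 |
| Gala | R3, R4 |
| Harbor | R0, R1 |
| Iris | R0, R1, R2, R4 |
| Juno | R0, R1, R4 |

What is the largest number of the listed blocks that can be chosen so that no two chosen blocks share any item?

2

Flint, Gala are pairwise disjoint (Flint={R1,R2,R5}; Gala={R3,R4}).
Every remaining block overlaps one of these, and no 3 of the listed blocks are pairwise disjoint, so 2 is the maximum.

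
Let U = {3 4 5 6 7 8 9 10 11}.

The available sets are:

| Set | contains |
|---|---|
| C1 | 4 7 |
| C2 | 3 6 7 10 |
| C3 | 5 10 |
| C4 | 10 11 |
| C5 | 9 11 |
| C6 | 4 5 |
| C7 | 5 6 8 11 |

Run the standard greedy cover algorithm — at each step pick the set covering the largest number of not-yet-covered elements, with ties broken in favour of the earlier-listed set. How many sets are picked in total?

4

Greedy: pick C2 (covers 4 new) → pick C7 (covers 3 new) → pick C1 (covers 1 new) → pick C5 (covers 1 new). Total picks: 4.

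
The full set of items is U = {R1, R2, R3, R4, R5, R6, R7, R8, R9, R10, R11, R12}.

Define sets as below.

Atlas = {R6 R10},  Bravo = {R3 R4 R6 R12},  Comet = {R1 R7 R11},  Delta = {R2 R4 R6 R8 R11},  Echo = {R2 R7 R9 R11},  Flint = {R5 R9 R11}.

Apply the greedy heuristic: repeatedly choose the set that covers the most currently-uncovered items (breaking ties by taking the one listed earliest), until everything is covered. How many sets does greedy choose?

5

Greedy: pick Delta (covers 5 new) → pick Bravo (covers 2 new) → pick Comet (covers 2 new) → pick Flint (covers 2 new) → pick Atlas (covers 1 new). Total picks: 5.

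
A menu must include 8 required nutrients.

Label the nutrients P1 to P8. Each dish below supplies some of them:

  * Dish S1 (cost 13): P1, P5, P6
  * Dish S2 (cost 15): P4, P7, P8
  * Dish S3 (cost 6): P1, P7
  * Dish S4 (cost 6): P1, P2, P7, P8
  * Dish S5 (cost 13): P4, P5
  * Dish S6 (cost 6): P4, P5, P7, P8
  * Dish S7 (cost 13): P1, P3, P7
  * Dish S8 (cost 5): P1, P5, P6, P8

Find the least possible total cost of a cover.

S4, S6, S7, S8 together cover every nutrient (S4 ∪ S6 ∪ S7 ∪ S8 = {P1, P2, P3, P4, P5, P6, P7, P8}); total cost 6 + 6 + 13 + 5 = 30.
No covering selection has total cost below 30.

30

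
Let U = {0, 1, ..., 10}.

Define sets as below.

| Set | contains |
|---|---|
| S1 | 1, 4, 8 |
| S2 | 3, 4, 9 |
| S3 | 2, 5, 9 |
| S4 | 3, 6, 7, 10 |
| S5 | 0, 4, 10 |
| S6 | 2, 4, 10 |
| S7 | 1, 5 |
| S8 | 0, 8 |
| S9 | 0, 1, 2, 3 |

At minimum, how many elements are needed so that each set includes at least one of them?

H = {0, 1, 2, 3} meets every set (each contains at least one member of H), and |H| = 4.
No choice of 3 elements meets every set, so 4 is the minimum.

4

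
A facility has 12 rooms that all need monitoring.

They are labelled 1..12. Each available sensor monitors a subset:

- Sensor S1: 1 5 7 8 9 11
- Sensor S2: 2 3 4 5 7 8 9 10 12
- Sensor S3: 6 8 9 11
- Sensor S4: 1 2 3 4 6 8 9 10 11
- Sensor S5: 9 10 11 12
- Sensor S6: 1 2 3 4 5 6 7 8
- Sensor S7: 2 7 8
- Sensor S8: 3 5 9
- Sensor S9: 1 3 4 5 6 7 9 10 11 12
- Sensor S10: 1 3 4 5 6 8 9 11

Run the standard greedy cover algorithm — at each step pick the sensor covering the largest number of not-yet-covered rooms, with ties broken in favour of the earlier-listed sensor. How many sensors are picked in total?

Greedy: pick S9 (covers 10 new) → pick S2 (covers 2 new). Total picks: 2.

2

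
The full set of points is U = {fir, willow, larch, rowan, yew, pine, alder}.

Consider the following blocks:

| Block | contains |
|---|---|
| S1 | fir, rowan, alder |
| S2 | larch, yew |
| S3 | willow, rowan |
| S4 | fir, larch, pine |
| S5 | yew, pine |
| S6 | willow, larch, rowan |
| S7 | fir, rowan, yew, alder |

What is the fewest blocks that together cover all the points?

3

Take {S5, S6, S7}. Their union is {fir, willow, larch, rowan, yew, pine, alder}, which is all 7 points.
No 2 of the 7 blocks cover everything (all 21 combinations miss at least one point), so 3 is optimal.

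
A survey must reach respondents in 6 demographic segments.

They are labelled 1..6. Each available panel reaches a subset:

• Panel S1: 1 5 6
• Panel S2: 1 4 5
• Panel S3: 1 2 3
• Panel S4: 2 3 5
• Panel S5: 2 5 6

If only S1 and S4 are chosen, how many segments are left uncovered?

1

Union of S1, S4 = {1, 2, 3, 5, 6}.
Not covered: 4 — 1 segment.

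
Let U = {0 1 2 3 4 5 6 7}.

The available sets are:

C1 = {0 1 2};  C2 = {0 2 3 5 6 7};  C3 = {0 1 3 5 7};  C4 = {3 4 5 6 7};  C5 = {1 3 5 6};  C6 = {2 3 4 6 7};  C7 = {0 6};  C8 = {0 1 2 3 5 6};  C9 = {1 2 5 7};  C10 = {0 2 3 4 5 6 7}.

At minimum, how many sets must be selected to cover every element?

2

Take {C9, C10}. Their union is {0, 1, 2, 3, 4, 5, 6, 7}, which is all 8 elements.
No single set has all 8 elements (the largest, C10, has 7), so 2 is optimal.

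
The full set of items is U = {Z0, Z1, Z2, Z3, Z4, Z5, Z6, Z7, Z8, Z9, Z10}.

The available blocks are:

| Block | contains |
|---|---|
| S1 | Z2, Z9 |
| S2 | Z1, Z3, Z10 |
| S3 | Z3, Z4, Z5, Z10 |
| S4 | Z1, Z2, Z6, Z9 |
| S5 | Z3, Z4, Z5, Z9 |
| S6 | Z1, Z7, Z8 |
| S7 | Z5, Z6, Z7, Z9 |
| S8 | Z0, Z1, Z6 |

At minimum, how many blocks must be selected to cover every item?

4

S1, S3, S6, and S8 cover everything between them: the union {Z0, Z1, Z2, Z3, Z4, Z5, Z6, Z7, Z8, Z9, Z10} is all of U.
No 3 of the 8 blocks cover everything (all 56 combinations miss at least one item), so 4 is optimal.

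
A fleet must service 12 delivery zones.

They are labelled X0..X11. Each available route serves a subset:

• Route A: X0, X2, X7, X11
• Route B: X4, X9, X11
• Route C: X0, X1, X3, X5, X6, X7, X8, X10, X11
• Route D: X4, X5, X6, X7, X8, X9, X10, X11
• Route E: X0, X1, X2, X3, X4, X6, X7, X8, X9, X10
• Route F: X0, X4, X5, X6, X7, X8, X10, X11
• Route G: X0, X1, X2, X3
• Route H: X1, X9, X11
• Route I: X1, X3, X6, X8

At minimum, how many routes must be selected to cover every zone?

Take {D, G}. Their union is {X0, X1, X2, X3, X4, X5, X6, X7, X8, X9, X10, X11}, which is all 12 zones.
No single route has all 12 zones (the largest, E, has 10), so 2 is optimal.

2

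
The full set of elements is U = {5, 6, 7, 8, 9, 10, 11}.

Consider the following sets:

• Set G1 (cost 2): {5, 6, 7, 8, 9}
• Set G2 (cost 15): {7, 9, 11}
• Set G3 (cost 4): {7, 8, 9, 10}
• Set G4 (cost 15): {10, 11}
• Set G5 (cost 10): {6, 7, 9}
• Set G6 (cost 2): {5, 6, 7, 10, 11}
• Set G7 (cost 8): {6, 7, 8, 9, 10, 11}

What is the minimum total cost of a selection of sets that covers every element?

4

G1, G6 together cover every element (G1 ∪ G6 = {5, 6, 7, 8, 9, 10, 11}); total cost 2 + 2 = 4.
No covering selection has total cost below 4.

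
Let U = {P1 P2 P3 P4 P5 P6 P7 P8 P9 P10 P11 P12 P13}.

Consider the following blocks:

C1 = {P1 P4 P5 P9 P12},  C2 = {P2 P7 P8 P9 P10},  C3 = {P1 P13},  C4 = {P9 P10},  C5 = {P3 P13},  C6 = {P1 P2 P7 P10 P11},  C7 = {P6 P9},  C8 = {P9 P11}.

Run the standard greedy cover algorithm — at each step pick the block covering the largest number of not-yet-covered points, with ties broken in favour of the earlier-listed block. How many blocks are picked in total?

5

Greedy: pick C1 (covers 5 new) → pick C2 (covers 4 new) → pick C5 (covers 2 new) → pick C6 (covers 1 new) → pick C7 (covers 1 new). Total picks: 5.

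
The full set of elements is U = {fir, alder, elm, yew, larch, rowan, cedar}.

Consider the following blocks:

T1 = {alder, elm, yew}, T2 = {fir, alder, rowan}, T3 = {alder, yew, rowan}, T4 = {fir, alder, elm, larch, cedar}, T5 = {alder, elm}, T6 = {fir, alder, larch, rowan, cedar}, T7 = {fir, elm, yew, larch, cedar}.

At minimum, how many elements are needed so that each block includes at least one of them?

2

Take H = {fir, alder}. Each listed block contains at least one of these, so H is a hitting set of size 2.
No single element lies in every block, so at least 2 are needed and 2 is optimal.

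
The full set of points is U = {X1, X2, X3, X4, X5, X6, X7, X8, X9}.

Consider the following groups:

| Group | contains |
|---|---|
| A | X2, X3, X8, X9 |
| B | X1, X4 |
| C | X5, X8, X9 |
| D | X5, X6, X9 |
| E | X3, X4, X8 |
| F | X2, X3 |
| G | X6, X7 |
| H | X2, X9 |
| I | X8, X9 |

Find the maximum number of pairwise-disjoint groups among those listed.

B, C, F, G are pairwise disjoint (B={X1,X4}; C={X5,X8,X9}; F={X2,X3}; G={X6,X7}).
Every remaining group overlaps one of these, and no 5 of the listed groups are pairwise disjoint, so 4 is the maximum.

4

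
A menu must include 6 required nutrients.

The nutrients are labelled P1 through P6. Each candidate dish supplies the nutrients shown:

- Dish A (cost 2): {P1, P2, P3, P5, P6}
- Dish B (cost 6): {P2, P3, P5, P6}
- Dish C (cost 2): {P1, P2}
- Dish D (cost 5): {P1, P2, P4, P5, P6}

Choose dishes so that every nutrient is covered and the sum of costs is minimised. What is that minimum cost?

7

A, D together cover every nutrient (A ∪ D = {P1, P2, P3, P4, P5, P6}); total cost 2 + 5 = 7.
No covering selection has total cost below 7.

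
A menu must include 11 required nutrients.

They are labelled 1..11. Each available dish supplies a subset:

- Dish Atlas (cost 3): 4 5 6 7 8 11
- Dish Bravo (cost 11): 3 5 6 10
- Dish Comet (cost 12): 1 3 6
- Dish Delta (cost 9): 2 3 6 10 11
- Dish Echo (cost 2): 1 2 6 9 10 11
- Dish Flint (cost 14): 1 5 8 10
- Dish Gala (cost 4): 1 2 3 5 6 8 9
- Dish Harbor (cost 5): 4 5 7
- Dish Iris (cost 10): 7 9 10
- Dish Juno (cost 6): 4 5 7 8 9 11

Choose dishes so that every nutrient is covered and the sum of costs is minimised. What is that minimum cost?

9

Atlas, Echo, Gala together cover every nutrient (Atlas ∪ Echo ∪ Gala = {1, 2, 3, 4, 5, 6, 7, 8, 9, 10, 11}); total cost 3 + 2 + 4 = 9.
No covering selection has total cost below 9.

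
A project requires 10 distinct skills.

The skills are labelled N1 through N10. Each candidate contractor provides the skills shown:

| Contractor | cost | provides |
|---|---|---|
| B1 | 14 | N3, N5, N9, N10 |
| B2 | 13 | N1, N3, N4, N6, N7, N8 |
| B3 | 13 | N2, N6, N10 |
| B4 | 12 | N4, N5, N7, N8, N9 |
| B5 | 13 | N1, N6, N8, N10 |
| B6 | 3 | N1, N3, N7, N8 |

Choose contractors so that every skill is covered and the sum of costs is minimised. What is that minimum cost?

28

B3, B4, B6 together cover every skill (B3 ∪ B4 ∪ B6 = {N1, N2, N3, N4, N5, N6, N7, N8, N9, N10}); total cost 13 + 12 + 3 = 28.
No covering selection has total cost below 28.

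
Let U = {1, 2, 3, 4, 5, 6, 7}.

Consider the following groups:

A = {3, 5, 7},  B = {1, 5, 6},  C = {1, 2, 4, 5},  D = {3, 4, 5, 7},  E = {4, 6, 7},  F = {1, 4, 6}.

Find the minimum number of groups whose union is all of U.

3

A, B, and C cover everything between them: the union {1, 2, 3, 4, 5, 6, 7} is all of U.
Only C contains 2, so C is forced; the remaining 3 points need at least 2 more groups (each remaining group adds at most 2) — so at least 3 groups are needed, and 3 is optimal.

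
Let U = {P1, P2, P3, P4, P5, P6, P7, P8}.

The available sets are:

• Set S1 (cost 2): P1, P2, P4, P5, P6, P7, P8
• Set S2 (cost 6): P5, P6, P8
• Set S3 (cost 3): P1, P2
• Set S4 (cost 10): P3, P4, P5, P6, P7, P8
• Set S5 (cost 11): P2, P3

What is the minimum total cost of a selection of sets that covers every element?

12

S1, S4 together cover every element (S1 ∪ S4 = {P1, P2, P3, P4, P5, P6, P7, P8}); total cost 2 + 10 = 12.
No covering selection has total cost below 12.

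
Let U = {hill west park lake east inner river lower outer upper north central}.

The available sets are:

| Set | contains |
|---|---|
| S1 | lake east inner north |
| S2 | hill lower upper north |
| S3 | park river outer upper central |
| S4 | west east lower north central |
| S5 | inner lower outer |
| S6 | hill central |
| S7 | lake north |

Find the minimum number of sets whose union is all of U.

Take {S1, S2, S3, S4}. Their union is {hill, west, park, lake, east, inner, river, lower, outer, upper, north, central}, which is all 12 elements.
No 3 of the 7 sets cover everything (all 35 combinations miss at least one element), so 4 is optimal.

4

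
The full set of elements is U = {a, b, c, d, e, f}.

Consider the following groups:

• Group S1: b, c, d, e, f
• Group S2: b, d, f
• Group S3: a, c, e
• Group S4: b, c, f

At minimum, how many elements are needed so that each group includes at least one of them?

Take H = {a, b}. Each listed group contains at least one of these, so H is a hitting set of size 2.
The groups S2, S3 are pairwise disjoint, so any hitting set needs a separate element for each — at least 2. Hence 2 is optimal.

2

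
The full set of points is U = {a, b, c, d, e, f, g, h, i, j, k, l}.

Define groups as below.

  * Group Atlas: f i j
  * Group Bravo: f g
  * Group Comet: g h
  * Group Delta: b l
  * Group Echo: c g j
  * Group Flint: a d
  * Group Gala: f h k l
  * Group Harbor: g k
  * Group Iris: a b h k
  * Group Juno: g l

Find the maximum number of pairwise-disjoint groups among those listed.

Atlas, Comet, Delta, Flint are pairwise disjoint (Atlas={f,i,j}; Comet={g,h}; Delta={b,l}; Flint={a,d}).
Every remaining group overlaps one of these, and no 5 of the listed groups are pairwise disjoint, so 4 is the maximum.

4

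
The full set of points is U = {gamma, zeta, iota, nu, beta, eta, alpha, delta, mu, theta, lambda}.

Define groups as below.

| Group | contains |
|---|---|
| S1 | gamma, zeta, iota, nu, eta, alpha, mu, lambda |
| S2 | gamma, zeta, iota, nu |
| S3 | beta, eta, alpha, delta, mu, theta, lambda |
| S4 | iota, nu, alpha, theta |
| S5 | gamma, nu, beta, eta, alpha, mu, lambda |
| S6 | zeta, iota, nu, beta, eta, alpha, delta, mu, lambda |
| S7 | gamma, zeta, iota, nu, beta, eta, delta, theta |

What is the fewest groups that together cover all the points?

Take {S5, S7}. Their union is {gamma, zeta, iota, nu, beta, eta, alpha, delta, mu, theta, lambda}, which is all 11 points.
No single group has all 11 points (the largest, S6, has 9), so 2 is optimal.

2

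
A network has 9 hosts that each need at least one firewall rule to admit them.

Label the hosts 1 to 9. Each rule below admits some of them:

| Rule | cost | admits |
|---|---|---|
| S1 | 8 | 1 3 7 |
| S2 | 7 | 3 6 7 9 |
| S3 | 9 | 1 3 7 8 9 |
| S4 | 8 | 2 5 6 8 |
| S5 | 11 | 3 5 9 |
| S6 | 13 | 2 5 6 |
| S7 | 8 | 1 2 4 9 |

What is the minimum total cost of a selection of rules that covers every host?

S2, S4, S7 together cover every host (S2 ∪ S4 ∪ S7 = {1, 2, 3, 4, 5, 6, 7, 8, 9}); total cost 7 + 8 + 8 = 23.
No covering selection has total cost below 23.

23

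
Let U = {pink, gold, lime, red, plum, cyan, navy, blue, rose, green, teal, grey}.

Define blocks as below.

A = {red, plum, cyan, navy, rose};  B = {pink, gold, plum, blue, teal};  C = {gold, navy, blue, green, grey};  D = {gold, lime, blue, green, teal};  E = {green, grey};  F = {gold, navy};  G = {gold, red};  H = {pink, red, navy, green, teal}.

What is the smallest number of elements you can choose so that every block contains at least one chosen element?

The 3 elements {gold, rose, green} hit every block.
No choice of 2 elements meets every block, so 3 is the minimum.

3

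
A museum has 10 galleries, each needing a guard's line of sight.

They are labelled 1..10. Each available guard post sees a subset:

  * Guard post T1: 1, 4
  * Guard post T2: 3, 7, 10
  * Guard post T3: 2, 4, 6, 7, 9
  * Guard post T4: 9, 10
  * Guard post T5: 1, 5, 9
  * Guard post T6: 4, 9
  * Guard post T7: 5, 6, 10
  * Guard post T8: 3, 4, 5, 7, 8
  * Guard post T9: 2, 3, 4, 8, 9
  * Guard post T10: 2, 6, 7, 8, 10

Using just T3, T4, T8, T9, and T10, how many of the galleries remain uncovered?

1

Union of T3, T4, T8, T9, T10 = {2, 3, 4, 5, 6, 7, 8, 9, 10}.
Not covered: 1 — 1 gallery.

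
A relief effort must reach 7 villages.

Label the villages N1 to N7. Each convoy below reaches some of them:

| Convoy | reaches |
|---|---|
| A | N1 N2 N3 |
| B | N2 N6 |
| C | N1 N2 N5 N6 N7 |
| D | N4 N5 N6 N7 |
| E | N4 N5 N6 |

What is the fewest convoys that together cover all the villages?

Take {A, D}. Their union is {N1, N2, N3, N4, N5, N6, N7}, which is all 7 villages.
No single convoy has all 7 villages (the largest, C, has 5), so 2 is optimal.

2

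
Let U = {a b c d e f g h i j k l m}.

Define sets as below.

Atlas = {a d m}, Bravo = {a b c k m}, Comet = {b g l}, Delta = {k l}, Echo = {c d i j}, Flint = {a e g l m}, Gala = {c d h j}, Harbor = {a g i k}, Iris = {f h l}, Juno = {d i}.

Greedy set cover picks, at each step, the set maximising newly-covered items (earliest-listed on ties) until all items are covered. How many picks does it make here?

4

Greedy: pick Bravo (covers 5 new) → pick Echo (covers 3 new) → pick Flint (covers 3 new) → pick Iris (covers 2 new). Total picks: 4.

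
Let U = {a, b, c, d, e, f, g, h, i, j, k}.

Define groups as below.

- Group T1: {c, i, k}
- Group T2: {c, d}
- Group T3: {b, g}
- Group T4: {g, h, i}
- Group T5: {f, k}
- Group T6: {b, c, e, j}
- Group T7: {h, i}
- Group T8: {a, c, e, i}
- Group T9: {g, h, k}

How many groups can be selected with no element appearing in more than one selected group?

T2, T3, T5, T7 are pairwise disjoint (T2={c,d}; T3={b,g}; T5={f,k}; T7={h,i}).
Every remaining group overlaps one of these, and no 5 of the listed groups are pairwise disjoint, so 4 is the maximum.

4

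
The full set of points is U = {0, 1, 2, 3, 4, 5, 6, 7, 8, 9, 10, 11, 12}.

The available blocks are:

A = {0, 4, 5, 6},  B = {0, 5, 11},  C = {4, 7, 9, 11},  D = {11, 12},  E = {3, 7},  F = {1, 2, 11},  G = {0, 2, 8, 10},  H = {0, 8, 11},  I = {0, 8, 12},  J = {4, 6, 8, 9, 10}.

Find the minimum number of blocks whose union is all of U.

5

Take {A, E, F, I, J}. Their union is {0, 1, 2, 3, 4, 5, 6, 7, 8, 9, 10, 11, 12}, which is all 13 points.
No 4 of the 10 blocks cover everything (all 210 combinations miss at least one point), so 5 is optimal.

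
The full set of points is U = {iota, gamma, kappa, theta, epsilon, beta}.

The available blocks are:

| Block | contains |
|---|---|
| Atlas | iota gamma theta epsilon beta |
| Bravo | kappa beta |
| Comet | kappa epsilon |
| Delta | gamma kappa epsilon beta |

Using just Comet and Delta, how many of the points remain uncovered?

Union of Comet, Delta = {gamma, kappa, epsilon, beta}.
Not covered: iota, theta — 2 points.

2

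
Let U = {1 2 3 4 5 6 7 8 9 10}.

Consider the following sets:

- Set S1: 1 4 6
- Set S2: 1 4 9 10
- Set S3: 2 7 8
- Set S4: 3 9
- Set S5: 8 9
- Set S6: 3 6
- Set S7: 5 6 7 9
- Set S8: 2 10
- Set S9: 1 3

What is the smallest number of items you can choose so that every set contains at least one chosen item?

H = {1, 2, 3, 9} meets every set (each contains at least one member of H), and |H| = 4.
No choice of 3 items meets every set, so 4 is the minimum.

4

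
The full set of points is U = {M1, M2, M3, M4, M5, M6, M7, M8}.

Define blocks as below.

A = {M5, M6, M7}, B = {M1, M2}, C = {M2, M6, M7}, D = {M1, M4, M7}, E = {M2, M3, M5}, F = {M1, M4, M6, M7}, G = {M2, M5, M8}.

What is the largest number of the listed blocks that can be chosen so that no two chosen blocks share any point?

F, G are pairwise disjoint (F={M1,M4,M6,M7}; G={M2,M5,M8}).
Every remaining block overlaps one of these, and no 3 of the listed blocks are pairwise disjoint, so 2 is the maximum.

2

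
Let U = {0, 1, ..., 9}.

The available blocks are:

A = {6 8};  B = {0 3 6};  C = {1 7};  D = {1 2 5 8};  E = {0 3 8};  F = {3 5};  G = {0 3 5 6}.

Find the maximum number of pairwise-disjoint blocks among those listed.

3

A, C, F are pairwise disjoint (A={6,8}; C={1,7}; F={3,5}).
Every remaining block overlaps one of these, and no 4 of the listed blocks are pairwise disjoint, so 3 is the maximum.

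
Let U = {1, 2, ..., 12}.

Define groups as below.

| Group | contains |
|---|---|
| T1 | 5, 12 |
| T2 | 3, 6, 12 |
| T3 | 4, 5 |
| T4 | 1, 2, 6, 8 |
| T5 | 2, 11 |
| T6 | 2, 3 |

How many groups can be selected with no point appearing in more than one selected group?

3

T2, T3, T5 are pairwise disjoint (T2={3,6,12}; T3={4,5}; T5={2,11}).
Every remaining group overlaps one of these, and no 4 of the listed groups are pairwise disjoint, so 3 is the maximum.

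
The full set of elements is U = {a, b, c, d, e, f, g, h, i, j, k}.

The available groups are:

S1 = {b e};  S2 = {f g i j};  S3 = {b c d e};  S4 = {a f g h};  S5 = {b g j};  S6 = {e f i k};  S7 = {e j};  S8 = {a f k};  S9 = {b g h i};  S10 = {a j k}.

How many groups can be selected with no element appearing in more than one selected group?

S7, S8, S9 are pairwise disjoint (S7={e,j}; S8={a,f,k}; S9={b,g,h,i}).
Every remaining group overlaps one of these, and no 4 of the listed groups are pairwise disjoint, so 3 is the maximum.

3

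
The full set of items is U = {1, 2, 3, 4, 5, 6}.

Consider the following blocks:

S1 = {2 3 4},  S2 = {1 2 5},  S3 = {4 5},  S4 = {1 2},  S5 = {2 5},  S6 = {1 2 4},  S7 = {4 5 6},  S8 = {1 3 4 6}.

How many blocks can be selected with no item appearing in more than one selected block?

S3, S4 are pairwise disjoint (S3={4,5}; S4={1,2}).
Every remaining block overlaps one of these, and no 3 of the listed blocks are pairwise disjoint, so 2 is the maximum.

2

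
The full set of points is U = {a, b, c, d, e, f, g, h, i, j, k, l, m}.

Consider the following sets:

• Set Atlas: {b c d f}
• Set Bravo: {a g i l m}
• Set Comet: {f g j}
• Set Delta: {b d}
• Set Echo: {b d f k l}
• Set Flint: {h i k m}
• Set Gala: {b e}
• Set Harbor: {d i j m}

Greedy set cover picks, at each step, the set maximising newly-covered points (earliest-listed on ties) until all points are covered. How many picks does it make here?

Greedy: pick Bravo (covers 5 new) → pick Atlas (covers 4 new) → pick Flint (covers 2 new) → pick Comet (covers 1 new) → pick Gala (covers 1 new). Total picks: 5.

5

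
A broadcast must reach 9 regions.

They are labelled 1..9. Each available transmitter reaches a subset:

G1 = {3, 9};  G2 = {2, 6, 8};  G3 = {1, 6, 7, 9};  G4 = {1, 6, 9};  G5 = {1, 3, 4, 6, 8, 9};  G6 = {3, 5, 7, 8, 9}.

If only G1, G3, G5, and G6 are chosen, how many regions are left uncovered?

Union of G1, G3, G5, G6 = {1, 3, 4, 5, 6, 7, 8, 9}.
Not covered: 2 — 1 region.

1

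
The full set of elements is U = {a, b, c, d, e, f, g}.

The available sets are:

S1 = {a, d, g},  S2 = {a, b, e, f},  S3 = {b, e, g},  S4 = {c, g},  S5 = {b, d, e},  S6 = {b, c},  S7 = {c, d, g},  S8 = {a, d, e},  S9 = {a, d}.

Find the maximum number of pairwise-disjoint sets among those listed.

S6, S9 are pairwise disjoint (S6={b,c}; S9={a,d}).
Every remaining set overlaps one of these, and no 3 of the listed sets are pairwise disjoint, so 2 is the maximum.

2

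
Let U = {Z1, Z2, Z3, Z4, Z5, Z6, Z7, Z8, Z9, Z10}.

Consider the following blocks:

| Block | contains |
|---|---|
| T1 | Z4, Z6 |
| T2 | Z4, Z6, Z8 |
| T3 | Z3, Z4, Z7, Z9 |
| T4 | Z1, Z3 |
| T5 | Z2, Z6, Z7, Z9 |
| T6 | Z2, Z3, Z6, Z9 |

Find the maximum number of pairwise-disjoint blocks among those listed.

2

T1, T4 are pairwise disjoint (T1={Z4,Z6}; T4={Z1,Z3}).
Every remaining block overlaps one of these, and no 3 of the listed blocks are pairwise disjoint, so 2 is the maximum.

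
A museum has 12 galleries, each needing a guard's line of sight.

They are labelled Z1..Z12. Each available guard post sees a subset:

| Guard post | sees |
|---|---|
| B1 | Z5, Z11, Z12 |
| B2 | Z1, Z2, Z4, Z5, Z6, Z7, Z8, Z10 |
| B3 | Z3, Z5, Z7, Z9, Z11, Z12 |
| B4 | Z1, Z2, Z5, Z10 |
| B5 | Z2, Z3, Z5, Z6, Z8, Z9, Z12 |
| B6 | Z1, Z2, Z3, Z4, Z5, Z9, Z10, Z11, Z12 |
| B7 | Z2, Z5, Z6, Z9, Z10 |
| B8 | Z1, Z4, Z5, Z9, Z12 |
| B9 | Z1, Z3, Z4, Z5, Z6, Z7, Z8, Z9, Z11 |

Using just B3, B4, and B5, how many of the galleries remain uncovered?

1

Union of B3, B4, B5 = {Z1, Z2, Z3, Z5, Z6, Z7, Z8, Z9, Z10, Z11, Z12}.
Not covered: Z4 — 1 gallery.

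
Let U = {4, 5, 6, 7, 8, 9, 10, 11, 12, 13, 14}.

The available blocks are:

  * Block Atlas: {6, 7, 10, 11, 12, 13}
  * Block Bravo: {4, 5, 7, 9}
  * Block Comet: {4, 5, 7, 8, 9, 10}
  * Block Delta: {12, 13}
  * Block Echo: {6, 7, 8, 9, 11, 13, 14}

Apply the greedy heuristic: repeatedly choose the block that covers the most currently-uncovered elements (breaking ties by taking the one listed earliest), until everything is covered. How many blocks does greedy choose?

3

Greedy: pick Echo (covers 7 new) → pick Comet (covers 3 new) → pick Atlas (covers 1 new). Total picks: 3.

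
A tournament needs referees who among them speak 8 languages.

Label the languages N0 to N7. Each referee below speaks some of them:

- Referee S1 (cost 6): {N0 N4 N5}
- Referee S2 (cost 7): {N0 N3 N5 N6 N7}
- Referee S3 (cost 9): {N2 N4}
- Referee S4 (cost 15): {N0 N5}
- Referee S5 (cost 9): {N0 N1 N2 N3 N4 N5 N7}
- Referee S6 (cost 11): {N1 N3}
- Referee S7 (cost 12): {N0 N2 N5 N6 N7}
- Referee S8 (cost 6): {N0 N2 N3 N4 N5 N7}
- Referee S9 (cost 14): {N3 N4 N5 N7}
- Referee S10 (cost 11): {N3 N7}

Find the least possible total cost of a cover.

16

S2, S5 together cover every language (S2 ∪ S5 = {N0, N1, N2, N3, N4, N5, N6, N7}); total cost 7 + 9 = 16.
The greedy pick S8, S2, S5 costs 22; no covering selection beats 16.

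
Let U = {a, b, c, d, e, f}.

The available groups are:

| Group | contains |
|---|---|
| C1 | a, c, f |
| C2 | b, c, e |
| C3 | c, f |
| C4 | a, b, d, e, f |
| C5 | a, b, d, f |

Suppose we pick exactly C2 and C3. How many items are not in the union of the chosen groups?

Union of C2, C3 = {b, c, e, f}.
Not covered: a, d — 2 items.

2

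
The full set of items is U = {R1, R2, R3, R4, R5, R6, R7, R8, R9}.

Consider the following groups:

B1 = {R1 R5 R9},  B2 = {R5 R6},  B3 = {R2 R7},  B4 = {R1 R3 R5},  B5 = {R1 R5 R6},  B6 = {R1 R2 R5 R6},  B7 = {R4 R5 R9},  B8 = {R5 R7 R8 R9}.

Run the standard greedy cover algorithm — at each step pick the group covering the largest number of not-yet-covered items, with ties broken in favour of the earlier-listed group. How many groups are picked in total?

4

Greedy: pick B6 (covers 4 new) → pick B8 (covers 3 new) → pick B4 (covers 1 new) → pick B7 (covers 1 new). Total picks: 4.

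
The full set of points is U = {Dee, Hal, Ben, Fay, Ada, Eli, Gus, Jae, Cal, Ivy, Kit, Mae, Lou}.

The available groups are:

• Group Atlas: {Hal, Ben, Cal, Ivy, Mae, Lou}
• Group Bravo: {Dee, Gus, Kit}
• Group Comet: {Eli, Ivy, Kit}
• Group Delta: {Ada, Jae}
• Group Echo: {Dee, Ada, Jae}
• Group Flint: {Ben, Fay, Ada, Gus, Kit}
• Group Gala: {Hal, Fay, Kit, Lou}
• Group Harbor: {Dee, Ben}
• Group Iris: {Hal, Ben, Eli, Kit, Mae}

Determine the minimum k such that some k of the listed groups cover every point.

Take {Atlas, Comet, Echo, Flint}. Their union is {Dee, Hal, Ben, Fay, Ada, Eli, Gus, Jae, Cal, Ivy, Kit, Mae, Lou}, which is all 13 points.
No 3 of the 9 groups cover everything (all 84 combinations miss at least one point), so 4 is optimal.

4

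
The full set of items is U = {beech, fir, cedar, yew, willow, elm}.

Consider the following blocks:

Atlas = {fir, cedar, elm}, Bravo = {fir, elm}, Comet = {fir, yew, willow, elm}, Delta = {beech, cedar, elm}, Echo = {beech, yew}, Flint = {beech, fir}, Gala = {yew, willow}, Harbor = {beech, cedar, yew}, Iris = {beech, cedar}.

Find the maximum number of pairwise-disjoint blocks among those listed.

3

Bravo, Gala, Iris are pairwise disjoint (Bravo={fir,elm}; Gala={yew,willow}; Iris={beech,cedar}).
Every remaining block overlaps one of these, and no 4 of the listed blocks are pairwise disjoint, so 3 is the maximum.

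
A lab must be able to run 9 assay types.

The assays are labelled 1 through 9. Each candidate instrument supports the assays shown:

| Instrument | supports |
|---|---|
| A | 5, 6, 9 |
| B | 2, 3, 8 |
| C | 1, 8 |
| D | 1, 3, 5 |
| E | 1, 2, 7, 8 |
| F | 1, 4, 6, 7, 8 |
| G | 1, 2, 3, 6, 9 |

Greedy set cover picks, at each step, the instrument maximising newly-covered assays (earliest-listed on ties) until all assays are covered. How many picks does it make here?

3

Greedy: pick F (covers 5 new) → pick G (covers 3 new) → pick A (covers 1 new). Total picks: 3.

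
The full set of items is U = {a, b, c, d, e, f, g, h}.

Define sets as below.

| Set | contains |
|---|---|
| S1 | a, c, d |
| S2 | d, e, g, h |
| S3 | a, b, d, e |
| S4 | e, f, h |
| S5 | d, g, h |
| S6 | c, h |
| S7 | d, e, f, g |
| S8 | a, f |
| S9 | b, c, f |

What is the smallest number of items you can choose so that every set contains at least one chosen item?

Take T = {a, f, h}. Each listed set contains at least one of these, so T is a hitting set of size 3.
No choice of 2 items meets every set, so 3 is the minimum.

3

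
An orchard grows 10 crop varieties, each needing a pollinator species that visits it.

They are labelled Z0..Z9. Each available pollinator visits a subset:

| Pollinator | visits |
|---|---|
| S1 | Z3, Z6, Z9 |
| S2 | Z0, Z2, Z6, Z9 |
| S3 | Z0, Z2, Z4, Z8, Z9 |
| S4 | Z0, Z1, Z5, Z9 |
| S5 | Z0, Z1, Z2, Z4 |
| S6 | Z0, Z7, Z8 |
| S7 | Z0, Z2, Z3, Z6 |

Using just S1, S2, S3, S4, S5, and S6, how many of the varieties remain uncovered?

0

Union of S1, S2, S3, S4, S5, S6 = {Z0, Z1, Z2, Z3, Z4, Z5, Z6, Z7, Z8, Z9} — that's every variety, so 0 are uncovered.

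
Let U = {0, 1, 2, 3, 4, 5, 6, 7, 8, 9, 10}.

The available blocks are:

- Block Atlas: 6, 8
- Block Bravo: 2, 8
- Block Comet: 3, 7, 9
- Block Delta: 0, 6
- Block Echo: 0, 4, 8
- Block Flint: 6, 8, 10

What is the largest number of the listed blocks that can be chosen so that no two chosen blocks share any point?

Bravo, Comet, Delta are pairwise disjoint (Bravo={2,8}; Comet={3,7,9}; Delta={0,6}).
Every remaining block overlaps one of these, and no 4 of the listed blocks are pairwise disjoint, so 3 is the maximum.

3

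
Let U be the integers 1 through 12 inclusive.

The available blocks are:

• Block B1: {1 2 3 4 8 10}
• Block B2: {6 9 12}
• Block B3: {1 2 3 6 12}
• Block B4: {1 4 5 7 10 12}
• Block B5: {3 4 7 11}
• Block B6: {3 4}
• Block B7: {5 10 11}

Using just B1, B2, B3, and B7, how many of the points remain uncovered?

Union of B1, B2, B3, B7 = {1, 2, 3, 4, 5, 6, 8, 9, 10, 11, 12}.
Not covered: 7 — 1 point.

1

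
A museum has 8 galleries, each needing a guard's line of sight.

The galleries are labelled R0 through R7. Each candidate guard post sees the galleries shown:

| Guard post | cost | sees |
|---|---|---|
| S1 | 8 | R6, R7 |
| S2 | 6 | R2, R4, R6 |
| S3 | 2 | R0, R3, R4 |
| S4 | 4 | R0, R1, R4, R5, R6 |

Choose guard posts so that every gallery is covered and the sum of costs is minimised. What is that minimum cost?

20

S1, S2, S3, S4 together cover every gallery (S1 ∪ S2 ∪ S3 ∪ S4 = {R0, R1, R2, R3, R4, R5, R6, R7}); total cost 8 + 6 + 2 + 4 = 20.
No covering selection has total cost below 20.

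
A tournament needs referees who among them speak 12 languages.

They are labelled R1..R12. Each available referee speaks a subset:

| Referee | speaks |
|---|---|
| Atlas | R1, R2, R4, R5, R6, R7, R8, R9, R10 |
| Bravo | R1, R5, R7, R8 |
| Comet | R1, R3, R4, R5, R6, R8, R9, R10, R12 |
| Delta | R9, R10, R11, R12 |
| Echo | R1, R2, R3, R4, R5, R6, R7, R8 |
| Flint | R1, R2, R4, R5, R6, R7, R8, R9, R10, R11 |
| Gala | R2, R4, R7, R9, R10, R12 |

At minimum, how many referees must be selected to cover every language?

2

Comet and Flint together: Comet ∪ Flint = {R1, R2, R3, R4, R5, R6, R7, R8, R9, R10, R11, R12} — every language is covered.
No single referee has all 12 languages (the largest, Flint, has 10), so 2 is optimal.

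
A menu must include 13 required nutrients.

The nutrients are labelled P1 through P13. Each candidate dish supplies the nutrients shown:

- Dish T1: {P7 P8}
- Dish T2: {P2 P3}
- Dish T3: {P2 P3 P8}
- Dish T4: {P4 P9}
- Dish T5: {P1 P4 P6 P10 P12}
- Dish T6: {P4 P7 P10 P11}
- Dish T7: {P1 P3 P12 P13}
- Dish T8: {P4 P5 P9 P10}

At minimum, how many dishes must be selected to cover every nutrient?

T3 and T5 and T6 and T7 and T8 together: T3 ∪ T5 ∪ T6 ∪ T7 ∪ T8 = {P1, P2, P3, P4, P5, P6, P7, P8, P9, P10, P11, P12, P13} — every nutrient is covered.
No 4 of the 8 dishes cover everything (all 70 combinations miss at least one nutrient), so 5 is optimal.

5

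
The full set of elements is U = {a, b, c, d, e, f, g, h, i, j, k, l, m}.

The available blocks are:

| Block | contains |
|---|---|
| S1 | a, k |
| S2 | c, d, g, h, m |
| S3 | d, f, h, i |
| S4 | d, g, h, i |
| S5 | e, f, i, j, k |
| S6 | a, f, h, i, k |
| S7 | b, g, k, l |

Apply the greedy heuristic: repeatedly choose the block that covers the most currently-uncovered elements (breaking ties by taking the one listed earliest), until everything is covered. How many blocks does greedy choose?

4

Greedy: pick S2 (covers 5 new) → pick S5 (covers 5 new) → pick S7 (covers 2 new) → pick S1 (covers 1 new). Total picks: 4.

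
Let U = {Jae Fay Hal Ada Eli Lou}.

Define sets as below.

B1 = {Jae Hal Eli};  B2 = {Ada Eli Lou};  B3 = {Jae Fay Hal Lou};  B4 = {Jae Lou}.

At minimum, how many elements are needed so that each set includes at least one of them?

H = {Jae, Lou} meets every set (each contains at least one member of H), and |H| = 2.
No single element lies in every set, so at least 2 are needed and 2 is optimal.

2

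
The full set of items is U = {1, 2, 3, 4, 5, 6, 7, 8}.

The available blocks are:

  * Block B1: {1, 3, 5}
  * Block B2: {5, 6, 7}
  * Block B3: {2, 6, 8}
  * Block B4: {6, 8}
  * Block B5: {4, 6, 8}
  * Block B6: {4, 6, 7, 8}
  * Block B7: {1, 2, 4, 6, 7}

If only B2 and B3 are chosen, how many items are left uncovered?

Union of B2, B3 = {2, 5, 6, 7, 8}.
Not covered: 1, 3, 4 — 3 items.

3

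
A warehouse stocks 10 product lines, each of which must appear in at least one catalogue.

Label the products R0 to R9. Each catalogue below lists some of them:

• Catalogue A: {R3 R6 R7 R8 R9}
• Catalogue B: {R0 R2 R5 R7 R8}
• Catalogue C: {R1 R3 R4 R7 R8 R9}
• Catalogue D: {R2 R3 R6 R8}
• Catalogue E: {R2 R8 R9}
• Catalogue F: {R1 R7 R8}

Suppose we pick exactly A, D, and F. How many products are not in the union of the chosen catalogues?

Union of A, D, F = {R1, R2, R3, R6, R7, R8, R9}.
Not covered: R0, R4, R5 — 3 products.

3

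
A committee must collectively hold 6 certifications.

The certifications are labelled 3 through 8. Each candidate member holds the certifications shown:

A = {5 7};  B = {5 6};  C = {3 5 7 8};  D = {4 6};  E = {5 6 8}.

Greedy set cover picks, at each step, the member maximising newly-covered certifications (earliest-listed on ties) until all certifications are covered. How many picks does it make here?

Greedy: pick C (covers 4 new) → pick D (covers 2 new). Total picks: 2.

2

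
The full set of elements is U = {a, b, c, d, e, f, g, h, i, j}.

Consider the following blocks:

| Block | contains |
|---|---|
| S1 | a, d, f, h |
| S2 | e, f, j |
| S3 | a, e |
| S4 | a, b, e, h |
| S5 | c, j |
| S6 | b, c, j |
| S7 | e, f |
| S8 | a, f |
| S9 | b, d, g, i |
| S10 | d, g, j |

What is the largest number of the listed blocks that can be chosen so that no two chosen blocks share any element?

3

S3, S5, S9 are pairwise disjoint (S3={a,e}; S5={c,j}; S9={b,d,g,i}).
Every remaining block overlaps one of these, and no 4 of the listed blocks are pairwise disjoint, so 3 is the maximum.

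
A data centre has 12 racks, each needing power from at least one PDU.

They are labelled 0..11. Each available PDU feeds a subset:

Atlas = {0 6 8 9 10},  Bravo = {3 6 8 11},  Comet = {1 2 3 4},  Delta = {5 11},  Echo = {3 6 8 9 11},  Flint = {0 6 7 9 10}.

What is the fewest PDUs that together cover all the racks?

4

Take {Comet, Delta, Echo, Flint}. Their union is {0, 1, 2, 3, 4, 5, 6, 7, 8, 9, 10, 11}, which is all 12 racks.
No 3 of the 6 PDUs cover everything (all 20 combinations miss at least one rack), so 4 is optimal.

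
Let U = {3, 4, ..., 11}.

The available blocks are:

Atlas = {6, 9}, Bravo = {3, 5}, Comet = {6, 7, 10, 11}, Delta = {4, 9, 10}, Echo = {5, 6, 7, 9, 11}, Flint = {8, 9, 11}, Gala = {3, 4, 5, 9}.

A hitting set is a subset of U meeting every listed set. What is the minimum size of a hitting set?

3

The 3 points {3, 9, 11} hit every block.
No choice of 2 points meets every block, so 3 is the minimum.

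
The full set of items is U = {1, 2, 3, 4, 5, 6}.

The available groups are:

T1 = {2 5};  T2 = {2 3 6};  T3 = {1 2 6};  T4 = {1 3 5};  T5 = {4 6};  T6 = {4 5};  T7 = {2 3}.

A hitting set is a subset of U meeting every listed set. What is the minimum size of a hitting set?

The 3 items {2, 3, 4} hit every group.
No choice of 2 items meets every group, so 3 is the minimum.

3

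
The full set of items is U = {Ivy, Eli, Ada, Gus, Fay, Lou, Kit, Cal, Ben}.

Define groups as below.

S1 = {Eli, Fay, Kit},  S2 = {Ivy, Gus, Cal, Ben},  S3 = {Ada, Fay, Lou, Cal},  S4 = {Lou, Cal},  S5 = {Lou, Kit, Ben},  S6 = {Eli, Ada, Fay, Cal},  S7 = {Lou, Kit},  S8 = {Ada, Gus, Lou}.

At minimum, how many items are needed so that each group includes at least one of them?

The 3 items {Lou, Kit, Cal} hit every group.
No choice of 2 items meets every group, so 3 is the minimum.

3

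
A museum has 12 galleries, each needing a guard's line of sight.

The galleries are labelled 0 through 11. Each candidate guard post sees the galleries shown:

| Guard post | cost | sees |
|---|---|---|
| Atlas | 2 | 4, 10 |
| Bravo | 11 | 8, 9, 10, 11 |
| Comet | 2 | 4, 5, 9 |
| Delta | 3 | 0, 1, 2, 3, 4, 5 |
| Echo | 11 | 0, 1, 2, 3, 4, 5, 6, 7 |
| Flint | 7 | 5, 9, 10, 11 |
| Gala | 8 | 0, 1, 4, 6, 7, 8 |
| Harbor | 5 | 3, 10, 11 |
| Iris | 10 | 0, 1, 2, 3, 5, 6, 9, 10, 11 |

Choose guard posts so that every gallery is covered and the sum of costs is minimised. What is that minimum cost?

Gala, Iris together cover every gallery (Gala ∪ Iris = {0, 1, 2, 3, 4, 5, 6, 7, 8, 9, 10, 11}); total cost 8 + 10 = 18.
The greedy pick Delta, Atlas, Comet, Gala, Harbor costs 20; no covering selection beats 18.

18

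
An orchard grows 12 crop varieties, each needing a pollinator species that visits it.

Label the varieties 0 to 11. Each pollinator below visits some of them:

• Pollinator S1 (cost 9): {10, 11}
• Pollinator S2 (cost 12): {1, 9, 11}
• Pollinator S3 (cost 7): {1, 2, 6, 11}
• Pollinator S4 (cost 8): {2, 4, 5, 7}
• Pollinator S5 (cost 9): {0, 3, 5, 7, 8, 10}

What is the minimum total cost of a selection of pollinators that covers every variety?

36

S2, S3, S4, S5 together cover every variety (S2 ∪ S3 ∪ S4 ∪ S5 = {0, 1, 2, 3, 4, 5, 6, 7, 8, 9, 10, 11}); total cost 12 + 7 + 8 + 9 = 36.
No covering selection has total cost below 36.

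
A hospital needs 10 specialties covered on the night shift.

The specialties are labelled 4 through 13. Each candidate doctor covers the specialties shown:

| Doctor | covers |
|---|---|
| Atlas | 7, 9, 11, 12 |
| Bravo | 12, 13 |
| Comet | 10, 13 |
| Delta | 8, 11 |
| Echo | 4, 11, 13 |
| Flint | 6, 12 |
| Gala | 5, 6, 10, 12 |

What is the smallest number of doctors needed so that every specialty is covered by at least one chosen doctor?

4

Atlas and Delta and Echo and Gala together: Atlas ∪ Delta ∪ Echo ∪ Gala = {4, 5, 6, 7, 8, 9, 10, 11, 12, 13} — every specialty is covered.
No 3 of the 7 doctors cover everything (all 35 combinations miss at least one specialty), so 4 is optimal.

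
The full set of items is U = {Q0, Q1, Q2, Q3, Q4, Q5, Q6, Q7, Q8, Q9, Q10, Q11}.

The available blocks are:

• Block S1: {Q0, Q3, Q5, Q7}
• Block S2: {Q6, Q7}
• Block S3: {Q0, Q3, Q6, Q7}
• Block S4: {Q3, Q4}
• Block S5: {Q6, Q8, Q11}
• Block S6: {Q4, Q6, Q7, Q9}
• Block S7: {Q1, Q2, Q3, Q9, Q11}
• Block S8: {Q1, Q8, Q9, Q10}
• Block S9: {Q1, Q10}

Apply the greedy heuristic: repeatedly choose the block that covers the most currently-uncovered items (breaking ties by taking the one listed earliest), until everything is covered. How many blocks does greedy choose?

5

Greedy: pick S7 (covers 5 new) → pick S1 (covers 3 new) → pick S5 (covers 2 new) → pick S4 (covers 1 new) → pick S8 (covers 1 new). Total picks: 5.
(The true minimum cover uses only 4 blocks, so greedy is not optimal here.)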